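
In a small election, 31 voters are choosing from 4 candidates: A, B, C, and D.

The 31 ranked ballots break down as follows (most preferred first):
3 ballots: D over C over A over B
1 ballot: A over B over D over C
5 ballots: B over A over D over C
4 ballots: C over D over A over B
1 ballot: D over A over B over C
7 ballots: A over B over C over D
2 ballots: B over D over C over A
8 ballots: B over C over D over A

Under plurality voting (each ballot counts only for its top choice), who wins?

B

First-place votes: A 8, B 15, C 4, D 4.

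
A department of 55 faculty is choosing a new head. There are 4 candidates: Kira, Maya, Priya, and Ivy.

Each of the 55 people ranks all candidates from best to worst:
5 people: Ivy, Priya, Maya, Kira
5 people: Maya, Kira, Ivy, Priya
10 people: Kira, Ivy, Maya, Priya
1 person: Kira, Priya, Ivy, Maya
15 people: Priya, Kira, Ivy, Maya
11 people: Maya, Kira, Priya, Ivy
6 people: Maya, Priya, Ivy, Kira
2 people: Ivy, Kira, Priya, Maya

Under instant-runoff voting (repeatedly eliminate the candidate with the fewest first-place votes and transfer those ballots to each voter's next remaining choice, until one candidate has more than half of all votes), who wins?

Maya

Round 1: Kira 11, Maya 22, Priya 15, Ivy 7. Ivy eliminated.
Round 2: Kira 13, Maya 22, Priya 20. Kira eliminated.
Round 3: Maya 32, Priya 23. Maya has a majority (≥28).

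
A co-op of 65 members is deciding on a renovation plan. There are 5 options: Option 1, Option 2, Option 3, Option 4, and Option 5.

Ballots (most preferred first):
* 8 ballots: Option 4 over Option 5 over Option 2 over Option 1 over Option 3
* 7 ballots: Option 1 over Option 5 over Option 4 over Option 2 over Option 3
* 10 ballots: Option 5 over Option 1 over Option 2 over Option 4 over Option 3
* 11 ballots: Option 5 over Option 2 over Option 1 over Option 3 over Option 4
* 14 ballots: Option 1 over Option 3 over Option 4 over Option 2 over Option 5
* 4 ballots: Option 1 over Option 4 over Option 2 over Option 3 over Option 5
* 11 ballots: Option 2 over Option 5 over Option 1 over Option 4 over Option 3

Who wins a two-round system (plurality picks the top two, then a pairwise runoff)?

Round 1 first-place votes: Option 1 25, Option 2 11, Option 3 0, Option 4 8, Option 5 21. Option 1 and Option 5 advance.
Runoff: Option 1 is ranked above Option 5 on 25 ballots, Option 5 above Option 1 on 40.

Option 5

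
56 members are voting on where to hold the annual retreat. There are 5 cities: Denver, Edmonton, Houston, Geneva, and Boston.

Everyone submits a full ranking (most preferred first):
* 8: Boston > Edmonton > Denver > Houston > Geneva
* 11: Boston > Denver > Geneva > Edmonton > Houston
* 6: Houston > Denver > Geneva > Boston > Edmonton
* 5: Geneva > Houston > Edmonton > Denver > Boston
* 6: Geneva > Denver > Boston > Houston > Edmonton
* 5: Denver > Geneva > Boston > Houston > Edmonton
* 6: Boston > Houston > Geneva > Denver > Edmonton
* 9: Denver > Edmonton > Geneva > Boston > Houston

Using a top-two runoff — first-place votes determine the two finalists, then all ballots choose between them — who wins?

Denver

Round 1 first-place votes: Denver 14, Edmonton 0, Houston 6, Geneva 11, Boston 25. Boston and Denver advance.
Runoff: Boston is ranked above Denver on 25 ballots, Denver above Boston on 31.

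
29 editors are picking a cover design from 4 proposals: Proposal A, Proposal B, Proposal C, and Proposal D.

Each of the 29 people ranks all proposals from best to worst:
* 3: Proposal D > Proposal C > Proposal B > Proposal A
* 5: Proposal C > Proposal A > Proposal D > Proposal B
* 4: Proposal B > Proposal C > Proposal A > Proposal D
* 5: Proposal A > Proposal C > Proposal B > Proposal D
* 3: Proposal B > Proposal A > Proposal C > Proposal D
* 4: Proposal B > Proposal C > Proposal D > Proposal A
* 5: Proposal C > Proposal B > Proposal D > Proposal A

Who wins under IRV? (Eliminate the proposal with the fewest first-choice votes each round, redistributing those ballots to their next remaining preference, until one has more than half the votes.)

Round 1: Proposal A 5, Proposal B 11, Proposal C 10, Proposal D 3. Proposal D eliminated.
Round 2: Proposal A 5, Proposal B 11, Proposal C 13. Proposal A eliminated.
Round 3: Proposal B 11, Proposal C 18. Proposal C has a majority (≥15).

Proposal C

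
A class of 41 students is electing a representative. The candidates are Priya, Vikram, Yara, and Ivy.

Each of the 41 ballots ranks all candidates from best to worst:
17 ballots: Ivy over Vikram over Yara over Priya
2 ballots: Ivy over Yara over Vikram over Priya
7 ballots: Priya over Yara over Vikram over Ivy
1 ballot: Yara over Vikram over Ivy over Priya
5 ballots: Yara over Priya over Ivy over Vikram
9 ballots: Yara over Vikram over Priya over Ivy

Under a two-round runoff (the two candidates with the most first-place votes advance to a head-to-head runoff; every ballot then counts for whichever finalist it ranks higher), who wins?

Yara

Round 1 first-place votes: Priya 7, Vikram 0, Yara 15, Ivy 19. Ivy and Yara advance.
Runoff: Ivy is ranked above Yara on 19 ballots, Yara above Ivy on 22.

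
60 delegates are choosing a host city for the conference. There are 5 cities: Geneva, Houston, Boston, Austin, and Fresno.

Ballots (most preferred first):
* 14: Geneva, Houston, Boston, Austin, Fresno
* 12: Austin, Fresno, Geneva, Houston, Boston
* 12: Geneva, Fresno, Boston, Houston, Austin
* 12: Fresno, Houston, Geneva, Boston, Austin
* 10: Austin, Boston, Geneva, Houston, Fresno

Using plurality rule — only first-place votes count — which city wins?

Geneva

First-place votes: Geneva 26, Houston 0, Boston 0, Austin 22, Fresno 12.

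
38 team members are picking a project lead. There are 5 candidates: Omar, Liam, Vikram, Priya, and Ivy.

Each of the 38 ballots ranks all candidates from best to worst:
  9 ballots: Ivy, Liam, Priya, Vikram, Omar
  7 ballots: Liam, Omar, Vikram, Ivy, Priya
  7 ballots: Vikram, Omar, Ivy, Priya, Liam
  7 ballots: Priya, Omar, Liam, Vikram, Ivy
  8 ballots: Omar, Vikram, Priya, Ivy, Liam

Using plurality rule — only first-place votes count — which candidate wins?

First-place votes: Omar 8, Liam 7, Vikram 7, Priya 7, Ivy 9.

Ivy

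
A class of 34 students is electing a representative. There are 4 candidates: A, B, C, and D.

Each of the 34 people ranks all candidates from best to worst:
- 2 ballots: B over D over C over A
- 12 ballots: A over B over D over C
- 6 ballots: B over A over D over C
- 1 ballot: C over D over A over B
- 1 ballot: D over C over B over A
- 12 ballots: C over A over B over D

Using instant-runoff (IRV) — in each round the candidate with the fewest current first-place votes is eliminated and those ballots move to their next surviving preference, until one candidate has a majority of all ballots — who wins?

A

Round 1: A 12, B 8, C 13, D 1. D eliminated.
Round 2: A 12, B 8, C 14. B eliminated.
Round 3: A 18, C 16. A has a majority (≥18).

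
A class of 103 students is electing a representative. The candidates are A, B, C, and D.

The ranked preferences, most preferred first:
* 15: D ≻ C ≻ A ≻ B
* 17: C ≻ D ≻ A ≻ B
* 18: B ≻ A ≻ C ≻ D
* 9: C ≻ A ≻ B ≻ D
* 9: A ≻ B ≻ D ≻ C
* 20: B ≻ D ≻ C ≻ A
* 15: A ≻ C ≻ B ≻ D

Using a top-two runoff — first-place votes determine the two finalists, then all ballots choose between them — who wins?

Round 1 first-place votes: A 24, B 38, C 26, D 15. B and C advance.
Runoff: B is ranked above C on 47 ballots, C above B on 56.

C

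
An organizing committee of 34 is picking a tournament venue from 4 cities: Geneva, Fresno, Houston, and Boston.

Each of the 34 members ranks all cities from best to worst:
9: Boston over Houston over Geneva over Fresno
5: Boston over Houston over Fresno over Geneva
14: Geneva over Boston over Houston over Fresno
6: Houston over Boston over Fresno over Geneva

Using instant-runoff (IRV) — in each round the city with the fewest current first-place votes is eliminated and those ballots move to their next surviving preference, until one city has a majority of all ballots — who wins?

Boston

Round 1: Geneva 14, Fresno 0, Houston 6, Boston 14. Fresno eliminated.
Round 2: Geneva 14, Houston 6, Boston 14. Houston eliminated.
Round 3: Geneva 14, Boston 20. Boston has a majority (≥18).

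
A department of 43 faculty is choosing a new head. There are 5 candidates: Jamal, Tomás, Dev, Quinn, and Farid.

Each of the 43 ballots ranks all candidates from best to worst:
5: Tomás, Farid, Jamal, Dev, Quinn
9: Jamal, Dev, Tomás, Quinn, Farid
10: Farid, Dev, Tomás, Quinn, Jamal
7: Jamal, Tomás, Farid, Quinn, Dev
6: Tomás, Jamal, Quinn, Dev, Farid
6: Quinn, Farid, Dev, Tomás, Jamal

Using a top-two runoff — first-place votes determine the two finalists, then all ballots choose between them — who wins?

Tomás

Round 1 first-place votes: Jamal 16, Tomás 11, Dev 0, Quinn 6, Farid 10. Jamal and Tomás advance.
Runoff: Jamal is ranked above Tomás on 16 ballots, Tomás above Jamal on 27.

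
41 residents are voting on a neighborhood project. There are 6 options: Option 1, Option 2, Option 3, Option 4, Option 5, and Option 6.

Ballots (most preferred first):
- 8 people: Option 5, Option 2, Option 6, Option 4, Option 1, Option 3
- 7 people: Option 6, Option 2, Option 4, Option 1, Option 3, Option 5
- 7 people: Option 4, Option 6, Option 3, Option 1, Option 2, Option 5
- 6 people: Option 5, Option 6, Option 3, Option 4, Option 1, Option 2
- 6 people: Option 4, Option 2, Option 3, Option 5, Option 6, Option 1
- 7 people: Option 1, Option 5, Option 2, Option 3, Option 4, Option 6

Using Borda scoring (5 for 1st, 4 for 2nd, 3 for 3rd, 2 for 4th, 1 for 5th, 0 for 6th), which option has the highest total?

Option 1: 8×1 + 7×2 + 7×2 + 6×1 + 6×0 + 7×5 = 77
Option 2: 8×4 + 7×4 + 7×1 + 6×0 + 6×4 + 7×3 = 112
Option 3: 8×0 + 7×1 + 7×3 + 6×3 + 6×3 + 7×2 = 78
Option 4: 8×2 + 7×3 + 7×5 + 6×2 + 6×5 + 7×1 = 121
Option 5: 8×5 + 7×0 + 7×0 + 6×5 + 6×2 + 7×4 = 110
Option 6: 8×3 + 7×5 + 7×4 + 6×4 + 6×1 + 7×0 = 117

Option 4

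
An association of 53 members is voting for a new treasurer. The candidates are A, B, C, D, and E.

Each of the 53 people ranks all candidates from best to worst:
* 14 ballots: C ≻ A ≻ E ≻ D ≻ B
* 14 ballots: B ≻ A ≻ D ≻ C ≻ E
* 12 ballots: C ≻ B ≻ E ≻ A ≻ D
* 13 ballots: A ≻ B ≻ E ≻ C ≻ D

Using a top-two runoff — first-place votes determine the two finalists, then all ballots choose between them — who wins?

B

Round 1 first-place votes: A 13, B 14, C 26, D 0, E 0. C and B advance.
Runoff: C is ranked above B on 26 ballots, B above C on 27.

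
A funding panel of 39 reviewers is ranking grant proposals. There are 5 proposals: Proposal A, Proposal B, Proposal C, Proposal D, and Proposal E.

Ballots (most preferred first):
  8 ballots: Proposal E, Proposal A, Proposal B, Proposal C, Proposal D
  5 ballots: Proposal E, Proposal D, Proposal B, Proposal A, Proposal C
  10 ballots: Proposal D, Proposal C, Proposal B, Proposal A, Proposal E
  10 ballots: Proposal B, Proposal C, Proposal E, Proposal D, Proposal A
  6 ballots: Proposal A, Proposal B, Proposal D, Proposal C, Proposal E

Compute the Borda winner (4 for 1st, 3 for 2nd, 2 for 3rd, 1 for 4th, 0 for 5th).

Proposal B

Proposal A: 8×3 + 5×1 + 10×1 + 10×0 + 6×4 = 63
Proposal B: 8×2 + 5×2 + 10×2 + 10×4 + 6×3 = 104
Proposal C: 8×1 + 5×0 + 10×3 + 10×3 + 6×1 = 74
Proposal D: 8×0 + 5×3 + 10×4 + 10×1 + 6×2 = 77
Proposal E: 8×4 + 5×4 + 10×0 + 10×2 + 6×0 = 72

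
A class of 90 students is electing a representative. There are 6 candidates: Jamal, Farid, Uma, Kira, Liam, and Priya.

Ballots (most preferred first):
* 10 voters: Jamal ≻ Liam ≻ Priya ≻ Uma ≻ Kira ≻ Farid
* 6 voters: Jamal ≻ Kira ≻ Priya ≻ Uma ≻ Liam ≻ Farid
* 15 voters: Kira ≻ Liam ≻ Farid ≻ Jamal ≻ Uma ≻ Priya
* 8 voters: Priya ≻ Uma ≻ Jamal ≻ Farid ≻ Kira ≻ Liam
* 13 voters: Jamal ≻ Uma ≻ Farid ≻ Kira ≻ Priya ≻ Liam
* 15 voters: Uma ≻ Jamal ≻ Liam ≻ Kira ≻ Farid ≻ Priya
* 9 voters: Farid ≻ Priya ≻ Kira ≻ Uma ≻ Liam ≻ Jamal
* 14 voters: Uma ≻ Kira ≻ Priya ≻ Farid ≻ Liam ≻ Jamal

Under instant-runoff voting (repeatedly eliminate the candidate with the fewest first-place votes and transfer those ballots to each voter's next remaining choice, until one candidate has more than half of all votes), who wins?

Round 1: Jamal 29, Farid 9, Uma 29, Kira 15, Liam 0, Priya 8. Liam eliminated.
Round 2: Jamal 29, Farid 9, Uma 29, Kira 15, Priya 8. Priya eliminated.
Round 3: Jamal 29, Farid 9, Uma 37, Kira 15. Farid eliminated.
Round 4: Jamal 29, Uma 37, Kira 24. Kira eliminated.
Round 5: Jamal 44, Uma 46. Uma has a majority (≥46).

Uma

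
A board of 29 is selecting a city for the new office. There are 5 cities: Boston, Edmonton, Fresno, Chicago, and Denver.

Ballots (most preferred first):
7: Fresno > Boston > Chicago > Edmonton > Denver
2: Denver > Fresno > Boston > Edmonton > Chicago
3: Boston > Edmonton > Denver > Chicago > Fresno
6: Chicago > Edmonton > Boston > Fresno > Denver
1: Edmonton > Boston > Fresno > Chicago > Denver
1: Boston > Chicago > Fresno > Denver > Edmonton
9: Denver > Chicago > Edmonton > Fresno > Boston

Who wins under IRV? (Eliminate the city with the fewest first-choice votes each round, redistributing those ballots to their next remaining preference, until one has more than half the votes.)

Round 1: Boston 4, Edmonton 1, Fresno 7, Chicago 6, Denver 11. Edmonton eliminated.
Round 2: Boston 5, Fresno 7, Chicago 6, Denver 11. Boston eliminated.
Round 3: Fresno 8, Chicago 7, Denver 14. Chicago eliminated.
Round 4: Fresno 15, Denver 14. Fresno has a majority (≥15).

Fresno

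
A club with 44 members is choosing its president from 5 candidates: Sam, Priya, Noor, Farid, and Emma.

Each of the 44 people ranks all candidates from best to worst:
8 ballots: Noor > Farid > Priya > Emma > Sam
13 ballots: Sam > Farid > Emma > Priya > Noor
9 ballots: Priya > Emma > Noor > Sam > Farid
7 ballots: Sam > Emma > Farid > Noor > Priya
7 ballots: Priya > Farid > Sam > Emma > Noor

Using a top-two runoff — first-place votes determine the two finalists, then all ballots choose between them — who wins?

Priya

Round 1 first-place votes: Sam 20, Priya 16, Noor 8, Farid 0, Emma 0. Sam and Priya advance.
Runoff: Sam is ranked above Priya on 20 ballots, Priya above Sam on 24.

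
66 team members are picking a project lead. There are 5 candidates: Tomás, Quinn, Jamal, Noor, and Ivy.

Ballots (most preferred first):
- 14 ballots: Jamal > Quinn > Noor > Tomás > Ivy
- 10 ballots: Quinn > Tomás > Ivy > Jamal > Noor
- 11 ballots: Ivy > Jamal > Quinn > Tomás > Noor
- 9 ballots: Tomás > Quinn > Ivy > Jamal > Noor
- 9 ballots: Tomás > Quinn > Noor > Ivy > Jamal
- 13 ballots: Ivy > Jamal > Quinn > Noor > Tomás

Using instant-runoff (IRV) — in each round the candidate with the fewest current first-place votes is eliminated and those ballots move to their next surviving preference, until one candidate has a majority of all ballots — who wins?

Tomás

Round 1: Tomás 18, Quinn 10, Jamal 14, Noor 0, Ivy 24. Noor eliminated.
Round 2: Tomás 18, Quinn 10, Jamal 14, Ivy 24. Quinn eliminated.
Round 3: Tomás 28, Jamal 14, Ivy 24. Jamal eliminated.
Round 4: Tomás 42, Ivy 24. Tomás has a majority (≥34).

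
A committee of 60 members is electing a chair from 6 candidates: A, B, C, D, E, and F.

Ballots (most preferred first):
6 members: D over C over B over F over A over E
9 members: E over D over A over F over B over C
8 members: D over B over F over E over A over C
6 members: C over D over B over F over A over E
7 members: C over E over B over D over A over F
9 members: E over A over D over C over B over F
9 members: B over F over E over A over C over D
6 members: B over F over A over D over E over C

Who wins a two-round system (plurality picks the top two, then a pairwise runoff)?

Round 1 first-place votes: A 0, B 15, C 13, D 14, E 18, F 0. E and B advance.
Runoff: E is ranked above B on 25 ballots, B above E on 35.

B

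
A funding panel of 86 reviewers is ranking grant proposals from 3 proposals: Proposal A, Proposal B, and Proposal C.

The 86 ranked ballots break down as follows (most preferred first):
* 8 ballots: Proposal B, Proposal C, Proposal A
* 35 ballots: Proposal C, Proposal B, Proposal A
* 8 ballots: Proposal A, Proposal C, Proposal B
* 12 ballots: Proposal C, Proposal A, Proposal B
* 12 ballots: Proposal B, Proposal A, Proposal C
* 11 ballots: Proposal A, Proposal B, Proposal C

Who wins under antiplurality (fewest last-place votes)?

Proposal B

Last-place votes: Proposal A 43, Proposal B 20, Proposal C 23.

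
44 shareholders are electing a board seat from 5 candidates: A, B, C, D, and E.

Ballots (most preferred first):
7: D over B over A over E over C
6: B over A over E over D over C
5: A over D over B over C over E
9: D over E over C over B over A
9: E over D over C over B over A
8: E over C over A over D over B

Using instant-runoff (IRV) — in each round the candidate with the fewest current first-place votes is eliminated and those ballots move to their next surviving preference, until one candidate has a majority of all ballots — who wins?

E

Round 1: A 5, B 6, C 0, D 16, E 17. C eliminated.
Round 2: A 5, B 6, D 16, E 17. A eliminated.
Round 3: B 6, D 21, E 17. B eliminated.
Round 4: D 21, E 23. E has a majority (≥23).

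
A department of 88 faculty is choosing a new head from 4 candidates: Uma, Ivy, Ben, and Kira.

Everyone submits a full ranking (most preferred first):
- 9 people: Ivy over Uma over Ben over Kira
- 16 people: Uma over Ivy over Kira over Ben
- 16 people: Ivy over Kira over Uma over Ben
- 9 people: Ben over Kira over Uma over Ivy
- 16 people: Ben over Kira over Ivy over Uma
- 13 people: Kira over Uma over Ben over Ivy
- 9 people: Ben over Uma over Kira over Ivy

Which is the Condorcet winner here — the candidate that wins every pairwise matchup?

Kira vs Uma: 54–34
Kira vs Ivy: 47–41
Kira vs Ben: 45–43
Kira beats every other candidate.

Kira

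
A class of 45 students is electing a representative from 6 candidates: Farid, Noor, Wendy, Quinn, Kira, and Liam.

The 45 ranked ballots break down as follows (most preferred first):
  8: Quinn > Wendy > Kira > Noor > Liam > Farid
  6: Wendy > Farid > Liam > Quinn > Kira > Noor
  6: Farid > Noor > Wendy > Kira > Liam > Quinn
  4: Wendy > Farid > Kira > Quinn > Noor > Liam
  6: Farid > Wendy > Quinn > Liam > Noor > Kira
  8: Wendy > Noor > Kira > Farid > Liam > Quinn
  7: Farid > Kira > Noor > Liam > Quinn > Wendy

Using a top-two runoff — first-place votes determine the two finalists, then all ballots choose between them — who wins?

Wendy

Round 1 first-place votes: Farid 19, Noor 0, Wendy 18, Quinn 8, Kira 0, Liam 0. Farid and Wendy advance.
Runoff: Farid is ranked above Wendy on 19 ballots, Wendy above Farid on 26.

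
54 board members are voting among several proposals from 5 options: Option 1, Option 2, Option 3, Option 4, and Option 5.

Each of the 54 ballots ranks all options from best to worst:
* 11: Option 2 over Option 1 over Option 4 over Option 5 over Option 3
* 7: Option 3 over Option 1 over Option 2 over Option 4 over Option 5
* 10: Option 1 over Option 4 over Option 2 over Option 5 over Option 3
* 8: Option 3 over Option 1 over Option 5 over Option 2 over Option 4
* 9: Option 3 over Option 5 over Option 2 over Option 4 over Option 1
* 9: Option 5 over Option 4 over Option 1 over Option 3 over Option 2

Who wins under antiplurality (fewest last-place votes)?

Last-place votes: Option 1 9, Option 2 9, Option 3 21, Option 4 8, Option 5 7.

Option 5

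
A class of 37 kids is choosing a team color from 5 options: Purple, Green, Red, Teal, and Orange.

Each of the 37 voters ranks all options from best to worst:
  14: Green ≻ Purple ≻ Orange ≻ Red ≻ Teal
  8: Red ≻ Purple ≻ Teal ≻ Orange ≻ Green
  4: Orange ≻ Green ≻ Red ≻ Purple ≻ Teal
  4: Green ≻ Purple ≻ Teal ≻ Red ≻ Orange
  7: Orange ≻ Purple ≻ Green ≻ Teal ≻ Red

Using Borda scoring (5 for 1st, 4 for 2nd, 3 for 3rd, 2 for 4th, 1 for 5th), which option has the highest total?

Purple

Purple: 14×4 + 8×4 + 4×2 + 4×4 + 7×4 = 140
Green: 14×5 + 8×1 + 4×4 + 4×5 + 7×3 = 135
Red: 14×2 + 8×5 + 4×3 + 4×2 + 7×1 = 95
Teal: 14×1 + 8×3 + 4×1 + 4×3 + 7×2 = 68
Orange: 14×3 + 8×2 + 4×5 + 4×1 + 7×5 = 117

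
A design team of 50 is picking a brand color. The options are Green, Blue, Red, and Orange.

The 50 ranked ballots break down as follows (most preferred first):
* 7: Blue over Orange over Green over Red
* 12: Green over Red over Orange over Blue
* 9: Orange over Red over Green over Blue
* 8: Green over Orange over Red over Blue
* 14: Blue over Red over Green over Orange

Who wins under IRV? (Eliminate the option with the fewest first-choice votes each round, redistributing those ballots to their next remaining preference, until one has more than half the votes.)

Round 1: Green 20, Blue 21, Red 0, Orange 9. Red eliminated.
Round 2: Green 20, Blue 21, Orange 9. Orange eliminated.
Round 3: Green 29, Blue 21. Green has a majority (≥26).

Green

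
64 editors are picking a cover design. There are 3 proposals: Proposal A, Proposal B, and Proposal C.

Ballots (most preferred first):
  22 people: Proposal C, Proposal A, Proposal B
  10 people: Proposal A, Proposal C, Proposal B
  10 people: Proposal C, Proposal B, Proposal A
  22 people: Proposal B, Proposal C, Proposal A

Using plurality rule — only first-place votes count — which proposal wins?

First-place votes: Proposal A 10, Proposal B 22, Proposal C 32.

Proposal C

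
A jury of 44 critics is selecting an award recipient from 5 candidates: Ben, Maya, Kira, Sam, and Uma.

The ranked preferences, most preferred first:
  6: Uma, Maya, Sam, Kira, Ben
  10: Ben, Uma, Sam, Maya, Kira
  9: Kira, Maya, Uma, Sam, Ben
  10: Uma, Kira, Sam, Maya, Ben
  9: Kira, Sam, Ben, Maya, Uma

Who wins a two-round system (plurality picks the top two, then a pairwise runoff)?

Round 1 first-place votes: Ben 10, Maya 0, Kira 18, Sam 0, Uma 16. Kira and Uma advance.
Runoff: Kira is ranked above Uma on 18 ballots, Uma above Kira on 26.

Uma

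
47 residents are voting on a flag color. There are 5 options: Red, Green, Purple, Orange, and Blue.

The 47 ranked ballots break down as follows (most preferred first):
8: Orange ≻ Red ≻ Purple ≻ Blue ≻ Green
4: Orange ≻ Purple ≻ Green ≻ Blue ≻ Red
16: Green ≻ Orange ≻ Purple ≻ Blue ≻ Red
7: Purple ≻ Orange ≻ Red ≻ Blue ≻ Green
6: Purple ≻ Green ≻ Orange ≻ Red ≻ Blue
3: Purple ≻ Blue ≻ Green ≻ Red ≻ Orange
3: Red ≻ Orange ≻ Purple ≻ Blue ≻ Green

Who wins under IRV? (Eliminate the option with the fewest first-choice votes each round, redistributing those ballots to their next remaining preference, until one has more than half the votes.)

Round 1: Red 3, Green 16, Purple 16, Orange 12, Blue 0. Blue eliminated.
Round 2: Red 3, Green 16, Purple 16, Orange 12. Red eliminated.
Round 3: Green 16, Purple 16, Orange 15. Orange eliminated.
Round 4: Green 16, Purple 31. Purple has a majority (≥24).

Purple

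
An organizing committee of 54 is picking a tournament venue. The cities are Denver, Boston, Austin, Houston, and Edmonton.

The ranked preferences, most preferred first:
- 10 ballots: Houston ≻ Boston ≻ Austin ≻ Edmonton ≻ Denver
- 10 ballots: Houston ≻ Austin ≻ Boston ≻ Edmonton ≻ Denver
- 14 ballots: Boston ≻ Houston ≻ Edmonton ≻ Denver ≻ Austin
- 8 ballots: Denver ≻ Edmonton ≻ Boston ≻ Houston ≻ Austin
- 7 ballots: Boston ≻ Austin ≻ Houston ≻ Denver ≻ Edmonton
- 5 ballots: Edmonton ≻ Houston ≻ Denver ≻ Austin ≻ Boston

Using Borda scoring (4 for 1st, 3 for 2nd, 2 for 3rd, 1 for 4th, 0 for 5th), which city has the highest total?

Houston

Denver: 10×0 + 10×0 + 14×1 + 8×4 + 7×1 + 5×2 = 63
Boston: 10×3 + 10×2 + 14×4 + 8×2 + 7×4 + 5×0 = 150
Austin: 10×2 + 10×3 + 14×0 + 8×0 + 7×3 + 5×1 = 76
Houston: 10×4 + 10×4 + 14×3 + 8×1 + 7×2 + 5×3 = 159
Edmonton: 10×1 + 10×1 + 14×2 + 8×3 + 7×0 + 5×4 = 92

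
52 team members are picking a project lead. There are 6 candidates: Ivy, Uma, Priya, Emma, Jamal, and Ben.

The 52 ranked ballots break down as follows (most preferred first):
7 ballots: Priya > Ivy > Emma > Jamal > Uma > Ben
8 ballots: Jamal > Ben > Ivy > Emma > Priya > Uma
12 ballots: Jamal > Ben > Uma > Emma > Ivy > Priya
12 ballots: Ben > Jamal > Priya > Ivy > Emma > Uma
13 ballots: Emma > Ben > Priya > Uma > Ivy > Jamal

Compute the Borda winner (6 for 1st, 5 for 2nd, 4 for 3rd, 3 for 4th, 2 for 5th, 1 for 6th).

Ben

Ivy: 7×5 + 8×4 + 12×2 + 12×3 + 13×2 = 153
Uma: 7×2 + 8×1 + 12×4 + 12×1 + 13×3 = 121
Priya: 7×6 + 8×2 + 12×1 + 12×4 + 13×4 = 170
Emma: 7×4 + 8×3 + 12×3 + 12×2 + 13×6 = 190
Jamal: 7×3 + 8×6 + 12×6 + 12×5 + 13×1 = 214
Ben: 7×1 + 8×5 + 12×5 + 12×6 + 13×5 = 244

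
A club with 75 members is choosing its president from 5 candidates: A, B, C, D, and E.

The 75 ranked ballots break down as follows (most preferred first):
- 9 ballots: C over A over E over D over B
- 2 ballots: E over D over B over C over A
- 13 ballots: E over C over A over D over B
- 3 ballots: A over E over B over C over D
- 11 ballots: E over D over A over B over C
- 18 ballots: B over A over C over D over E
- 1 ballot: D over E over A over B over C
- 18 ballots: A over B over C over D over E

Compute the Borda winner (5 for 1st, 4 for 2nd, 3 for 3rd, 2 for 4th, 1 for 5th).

A

A: 9×4 + 2×1 + 13×3 + 3×5 + 11×3 + 18×4 + 1×3 + 18×5 = 290
B: 9×1 + 2×3 + 13×1 + 3×3 + 11×2 + 18×5 + 1×2 + 18×4 = 223
C: 9×5 + 2×2 + 13×4 + 3×2 + 11×1 + 18×3 + 1×1 + 18×3 = 227
D: 9×2 + 2×4 + 13×2 + 3×1 + 11×4 + 18×2 + 1×5 + 18×2 = 176
E: 9×3 + 2×5 + 13×5 + 3×4 + 11×5 + 18×1 + 1×4 + 18×1 = 209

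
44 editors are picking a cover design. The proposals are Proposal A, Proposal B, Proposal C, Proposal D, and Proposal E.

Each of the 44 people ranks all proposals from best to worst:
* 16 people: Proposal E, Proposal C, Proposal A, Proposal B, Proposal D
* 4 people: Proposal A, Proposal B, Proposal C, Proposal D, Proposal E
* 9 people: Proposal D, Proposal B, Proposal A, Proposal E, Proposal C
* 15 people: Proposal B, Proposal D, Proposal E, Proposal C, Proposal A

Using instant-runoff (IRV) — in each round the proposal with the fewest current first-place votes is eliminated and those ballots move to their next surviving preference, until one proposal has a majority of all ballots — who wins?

Round 1: Proposal A 4, Proposal B 15, Proposal C 0, Proposal D 9, Proposal E 16. Proposal C eliminated.
Round 2: Proposal A 4, Proposal B 15, Proposal D 9, Proposal E 16. Proposal A eliminated.
Round 3: Proposal B 19, Proposal D 9, Proposal E 16. Proposal D eliminated.
Round 4: Proposal B 28, Proposal E 16. Proposal B has a majority (≥23).

Proposal B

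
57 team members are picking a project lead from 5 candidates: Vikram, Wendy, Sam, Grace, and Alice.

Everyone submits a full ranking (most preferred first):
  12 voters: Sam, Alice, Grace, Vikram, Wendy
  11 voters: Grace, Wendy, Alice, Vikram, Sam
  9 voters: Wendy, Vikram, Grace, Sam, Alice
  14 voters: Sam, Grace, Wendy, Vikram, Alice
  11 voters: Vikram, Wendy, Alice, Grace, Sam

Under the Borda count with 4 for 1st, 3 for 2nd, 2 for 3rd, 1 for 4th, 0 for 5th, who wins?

Grace

Vikram: 12×1 + 11×1 + 9×3 + 14×1 + 11×4 = 108
Wendy: 12×0 + 11×3 + 9×4 + 14×2 + 11×3 = 130
Sam: 12×4 + 11×0 + 9×1 + 14×4 + 11×0 = 113
Grace: 12×2 + 11×4 + 9×2 + 14×3 + 11×1 = 139
Alice: 12×3 + 11×2 + 9×0 + 14×0 + 11×2 = 80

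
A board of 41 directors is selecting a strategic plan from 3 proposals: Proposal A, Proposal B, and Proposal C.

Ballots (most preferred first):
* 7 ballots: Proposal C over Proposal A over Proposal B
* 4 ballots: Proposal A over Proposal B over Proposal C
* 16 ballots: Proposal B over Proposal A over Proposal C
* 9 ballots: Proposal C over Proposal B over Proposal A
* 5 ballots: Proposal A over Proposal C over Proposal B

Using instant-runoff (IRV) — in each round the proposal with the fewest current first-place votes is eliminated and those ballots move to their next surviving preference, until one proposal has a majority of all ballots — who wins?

Proposal C

Round 1: Proposal A 9, Proposal B 16, Proposal C 16. Proposal A eliminated.
Round 2: Proposal B 20, Proposal C 21. Proposal C has a majority (≥21).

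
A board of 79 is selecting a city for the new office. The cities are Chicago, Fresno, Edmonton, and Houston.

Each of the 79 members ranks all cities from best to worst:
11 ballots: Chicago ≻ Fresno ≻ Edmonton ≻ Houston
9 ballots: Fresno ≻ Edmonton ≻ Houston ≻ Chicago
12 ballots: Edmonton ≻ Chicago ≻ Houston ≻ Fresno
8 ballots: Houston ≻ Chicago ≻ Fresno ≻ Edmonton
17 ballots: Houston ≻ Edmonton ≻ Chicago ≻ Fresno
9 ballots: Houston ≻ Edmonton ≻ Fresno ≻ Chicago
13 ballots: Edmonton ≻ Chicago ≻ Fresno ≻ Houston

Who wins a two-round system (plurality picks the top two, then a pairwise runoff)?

Edmonton

Round 1 first-place votes: Chicago 11, Fresno 9, Edmonton 25, Houston 34. Houston and Edmonton advance.
Runoff: Houston is ranked above Edmonton on 34 ballots, Edmonton above Houston on 45.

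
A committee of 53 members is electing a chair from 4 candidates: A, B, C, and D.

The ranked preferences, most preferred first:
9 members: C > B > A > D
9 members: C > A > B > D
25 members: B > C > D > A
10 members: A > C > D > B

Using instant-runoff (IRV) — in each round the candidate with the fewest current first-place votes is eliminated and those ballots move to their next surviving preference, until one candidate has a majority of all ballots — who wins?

Round 1: A 10, B 25, C 18, D 0. D eliminated.
Round 2: A 10, B 25, C 18. A eliminated.
Round 3: B 25, C 28. C has a majority (≥27).

C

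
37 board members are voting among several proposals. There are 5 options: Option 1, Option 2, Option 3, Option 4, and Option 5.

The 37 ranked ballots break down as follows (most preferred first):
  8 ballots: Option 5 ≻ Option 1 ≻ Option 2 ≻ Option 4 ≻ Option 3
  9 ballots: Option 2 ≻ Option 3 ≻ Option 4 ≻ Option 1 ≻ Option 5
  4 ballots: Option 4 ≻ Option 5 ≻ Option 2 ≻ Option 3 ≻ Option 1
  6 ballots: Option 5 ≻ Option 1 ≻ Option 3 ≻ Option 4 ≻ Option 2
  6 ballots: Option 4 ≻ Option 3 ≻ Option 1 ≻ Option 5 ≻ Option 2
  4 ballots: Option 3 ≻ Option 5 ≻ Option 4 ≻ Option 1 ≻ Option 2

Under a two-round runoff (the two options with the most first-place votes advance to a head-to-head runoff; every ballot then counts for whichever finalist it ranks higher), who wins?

Round 1 first-place votes: Option 1 0, Option 2 9, Option 3 4, Option 4 10, Option 5 14. Option 5 and Option 4 advance.
Runoff: Option 5 is ranked above Option 4 on 18 ballots, Option 4 above Option 5 on 19.

Option 4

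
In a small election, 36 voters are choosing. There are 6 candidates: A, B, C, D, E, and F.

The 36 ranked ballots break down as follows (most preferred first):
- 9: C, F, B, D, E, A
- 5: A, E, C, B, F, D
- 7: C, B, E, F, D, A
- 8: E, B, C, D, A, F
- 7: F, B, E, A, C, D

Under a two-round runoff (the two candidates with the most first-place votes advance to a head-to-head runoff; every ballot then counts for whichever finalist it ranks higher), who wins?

Round 1 first-place votes: A 5, B 0, C 16, D 0, E 8, F 7. C and E advance.
Runoff: C is ranked above E on 16 ballots, E above C on 20.

E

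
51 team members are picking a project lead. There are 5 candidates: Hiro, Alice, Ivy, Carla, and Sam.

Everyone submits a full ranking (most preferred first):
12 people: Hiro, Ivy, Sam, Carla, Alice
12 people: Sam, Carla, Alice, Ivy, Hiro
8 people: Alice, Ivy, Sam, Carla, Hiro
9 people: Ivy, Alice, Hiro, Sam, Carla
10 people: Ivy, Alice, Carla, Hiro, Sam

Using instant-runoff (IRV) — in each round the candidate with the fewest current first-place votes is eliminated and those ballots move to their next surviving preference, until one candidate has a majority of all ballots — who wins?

Ivy

Round 1: Hiro 12, Alice 8, Ivy 19, Carla 0, Sam 12. Carla eliminated.
Round 2: Hiro 12, Alice 8, Ivy 19, Sam 12. Alice eliminated.
Round 3: Hiro 12, Ivy 27, Sam 12. Ivy has a majority (≥26).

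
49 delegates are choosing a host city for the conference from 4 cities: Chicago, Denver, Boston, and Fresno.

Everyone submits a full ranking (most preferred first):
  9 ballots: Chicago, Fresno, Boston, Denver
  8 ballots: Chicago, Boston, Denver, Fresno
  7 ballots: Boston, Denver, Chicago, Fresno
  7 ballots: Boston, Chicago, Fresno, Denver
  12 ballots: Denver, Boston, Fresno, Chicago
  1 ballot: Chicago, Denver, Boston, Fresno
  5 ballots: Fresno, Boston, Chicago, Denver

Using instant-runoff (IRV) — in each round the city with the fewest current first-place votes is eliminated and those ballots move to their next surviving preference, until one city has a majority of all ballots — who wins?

Boston

Round 1: Chicago 18, Denver 12, Boston 14, Fresno 5. Fresno eliminated.
Round 2: Chicago 18, Denver 12, Boston 19. Denver eliminated.
Round 3: Chicago 18, Boston 31. Boston has a majority (≥25).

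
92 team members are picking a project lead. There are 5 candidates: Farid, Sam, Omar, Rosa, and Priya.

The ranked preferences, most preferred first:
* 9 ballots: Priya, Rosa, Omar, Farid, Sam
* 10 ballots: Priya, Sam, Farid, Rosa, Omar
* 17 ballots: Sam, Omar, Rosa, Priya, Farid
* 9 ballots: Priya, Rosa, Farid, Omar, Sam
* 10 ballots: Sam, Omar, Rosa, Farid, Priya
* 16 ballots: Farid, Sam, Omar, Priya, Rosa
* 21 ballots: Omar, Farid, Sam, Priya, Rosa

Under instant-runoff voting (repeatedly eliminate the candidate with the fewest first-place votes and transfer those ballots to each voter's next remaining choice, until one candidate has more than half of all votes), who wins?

Round 1: Farid 16, Sam 27, Omar 21, Rosa 0, Priya 28. Rosa eliminated.
Round 2: Farid 16, Sam 27, Omar 21, Priya 28. Farid eliminated.
Round 3: Sam 43, Omar 21, Priya 28. Omar eliminated.
Round 4: Sam 64, Priya 28. Sam has a majority (≥47).

Sam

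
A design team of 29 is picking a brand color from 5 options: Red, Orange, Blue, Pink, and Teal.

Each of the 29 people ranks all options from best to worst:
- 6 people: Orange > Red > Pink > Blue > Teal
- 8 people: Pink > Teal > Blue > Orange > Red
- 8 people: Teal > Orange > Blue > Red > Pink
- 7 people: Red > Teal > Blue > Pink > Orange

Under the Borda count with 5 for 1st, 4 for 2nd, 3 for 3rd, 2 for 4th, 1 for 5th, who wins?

Red: 6×4 + 8×1 + 8×2 + 7×5 = 83
Orange: 6×5 + 8×2 + 8×4 + 7×1 = 85
Blue: 6×2 + 8×3 + 8×3 + 7×3 = 81
Pink: 6×3 + 8×5 + 8×1 + 7×2 = 80
Teal: 6×1 + 8×4 + 8×5 + 7×4 = 106

Teal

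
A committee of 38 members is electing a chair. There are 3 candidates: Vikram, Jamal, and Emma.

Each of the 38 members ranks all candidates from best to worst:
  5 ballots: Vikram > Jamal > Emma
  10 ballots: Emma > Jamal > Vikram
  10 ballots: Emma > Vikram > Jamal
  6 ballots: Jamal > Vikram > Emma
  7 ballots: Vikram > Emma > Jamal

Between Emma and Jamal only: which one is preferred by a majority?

Emma

Emma is ranked above Jamal on 27 ballots; Jamal above Emma on 11.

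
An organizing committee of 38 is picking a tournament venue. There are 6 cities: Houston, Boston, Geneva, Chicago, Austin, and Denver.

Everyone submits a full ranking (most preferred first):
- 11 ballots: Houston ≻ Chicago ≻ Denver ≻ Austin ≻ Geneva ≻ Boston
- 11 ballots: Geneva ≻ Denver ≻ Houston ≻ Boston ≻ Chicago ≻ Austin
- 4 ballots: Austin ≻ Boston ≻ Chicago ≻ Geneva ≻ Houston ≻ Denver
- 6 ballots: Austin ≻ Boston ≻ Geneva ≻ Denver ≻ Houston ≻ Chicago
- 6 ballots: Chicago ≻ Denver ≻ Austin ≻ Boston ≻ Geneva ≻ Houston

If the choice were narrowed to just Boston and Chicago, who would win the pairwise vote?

Boston is ranked above Chicago on 21 ballots; Chicago above Boston on 17.

Boston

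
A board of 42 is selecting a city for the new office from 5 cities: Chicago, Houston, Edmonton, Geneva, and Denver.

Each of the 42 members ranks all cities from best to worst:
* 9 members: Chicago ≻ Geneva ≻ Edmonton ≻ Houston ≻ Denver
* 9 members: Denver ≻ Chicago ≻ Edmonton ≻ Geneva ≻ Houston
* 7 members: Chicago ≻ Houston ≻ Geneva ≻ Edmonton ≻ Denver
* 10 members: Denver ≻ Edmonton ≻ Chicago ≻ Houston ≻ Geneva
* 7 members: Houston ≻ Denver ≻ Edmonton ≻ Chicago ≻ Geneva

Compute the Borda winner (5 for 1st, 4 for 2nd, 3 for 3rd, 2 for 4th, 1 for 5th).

Chicago: 9×5 + 9×4 + 7×5 + 10×3 + 7×2 = 160
Houston: 9×2 + 9×1 + 7×4 + 10×2 + 7×5 = 110
Edmonton: 9×3 + 9×3 + 7×2 + 10×4 + 7×3 = 129
Geneva: 9×4 + 9×2 + 7×3 + 10×1 + 7×1 = 92
Denver: 9×1 + 9×5 + 7×1 + 10×5 + 7×4 = 139

Chicago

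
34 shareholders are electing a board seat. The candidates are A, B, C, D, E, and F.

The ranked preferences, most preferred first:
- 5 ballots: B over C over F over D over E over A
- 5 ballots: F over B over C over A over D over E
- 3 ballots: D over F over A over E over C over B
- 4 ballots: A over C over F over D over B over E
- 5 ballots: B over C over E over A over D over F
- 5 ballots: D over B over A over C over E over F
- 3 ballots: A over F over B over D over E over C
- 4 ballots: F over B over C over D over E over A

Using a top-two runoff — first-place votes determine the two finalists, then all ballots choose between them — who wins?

F

Round 1 first-place votes: A 7, B 10, C 0, D 8, E 0, F 9. B and F advance.
Runoff: B is ranked above F on 15 ballots, F above B on 19.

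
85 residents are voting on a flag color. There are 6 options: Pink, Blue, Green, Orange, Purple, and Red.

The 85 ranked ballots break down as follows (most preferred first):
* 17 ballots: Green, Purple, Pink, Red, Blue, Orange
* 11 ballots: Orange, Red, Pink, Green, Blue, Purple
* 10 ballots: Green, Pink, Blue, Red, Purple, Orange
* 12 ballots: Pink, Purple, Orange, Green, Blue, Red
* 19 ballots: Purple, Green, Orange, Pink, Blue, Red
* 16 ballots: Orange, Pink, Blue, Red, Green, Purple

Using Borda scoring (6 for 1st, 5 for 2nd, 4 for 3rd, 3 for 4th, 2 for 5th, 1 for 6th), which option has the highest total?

Pink

Pink: 17×4 + 11×4 + 10×5 + 12×6 + 19×3 + 16×5 = 371
Blue: 17×2 + 11×2 + 10×4 + 12×2 + 19×2 + 16×4 = 222
Green: 17×6 + 11×3 + 10×6 + 12×3 + 19×5 + 16×2 = 358
Orange: 17×1 + 11×6 + 10×1 + 12×4 + 19×4 + 16×6 = 313
Purple: 17×5 + 11×1 + 10×2 + 12×5 + 19×6 + 16×1 = 306
Red: 17×3 + 11×5 + 10×3 + 12×1 + 19×1 + 16×3 = 215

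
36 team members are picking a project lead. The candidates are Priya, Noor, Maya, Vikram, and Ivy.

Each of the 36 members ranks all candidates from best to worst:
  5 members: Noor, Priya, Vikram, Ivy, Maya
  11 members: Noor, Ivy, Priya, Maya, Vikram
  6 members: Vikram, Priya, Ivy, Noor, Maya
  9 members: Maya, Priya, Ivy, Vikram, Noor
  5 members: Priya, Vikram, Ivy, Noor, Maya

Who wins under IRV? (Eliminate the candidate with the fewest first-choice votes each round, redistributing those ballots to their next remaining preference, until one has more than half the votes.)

Round 1: Priya 5, Noor 16, Maya 9, Vikram 6, Ivy 0. Ivy eliminated.
Round 2: Priya 5, Noor 16, Maya 9, Vikram 6. Priya eliminated.
Round 3: Noor 16, Maya 9, Vikram 11. Maya eliminated.
Round 4: Noor 16, Vikram 20. Vikram has a majority (≥19).

Vikram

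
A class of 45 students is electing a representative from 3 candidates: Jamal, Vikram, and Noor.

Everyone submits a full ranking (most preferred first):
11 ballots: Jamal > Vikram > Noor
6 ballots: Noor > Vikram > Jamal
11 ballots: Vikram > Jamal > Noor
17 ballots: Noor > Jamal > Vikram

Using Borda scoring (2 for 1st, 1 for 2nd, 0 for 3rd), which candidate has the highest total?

Jamal: 11×2 + 6×0 + 11×1 + 17×1 = 50
Vikram: 11×1 + 6×1 + 11×2 + 17×0 = 39
Noor: 11×0 + 6×2 + 11×0 + 17×2 = 46

Jamal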